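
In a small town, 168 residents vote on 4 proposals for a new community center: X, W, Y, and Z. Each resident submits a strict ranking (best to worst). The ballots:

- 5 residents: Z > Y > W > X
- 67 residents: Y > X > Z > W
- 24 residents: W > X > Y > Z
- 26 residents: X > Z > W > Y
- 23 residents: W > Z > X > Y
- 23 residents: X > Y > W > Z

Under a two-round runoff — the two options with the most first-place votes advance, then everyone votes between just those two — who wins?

X

Round 1 first-place votes: X 49, W 47, Y 67, Z 5.
Y and X advance.
Runoff: Y is preferred to X by 72 voters; X by 96.
X wins the runoff.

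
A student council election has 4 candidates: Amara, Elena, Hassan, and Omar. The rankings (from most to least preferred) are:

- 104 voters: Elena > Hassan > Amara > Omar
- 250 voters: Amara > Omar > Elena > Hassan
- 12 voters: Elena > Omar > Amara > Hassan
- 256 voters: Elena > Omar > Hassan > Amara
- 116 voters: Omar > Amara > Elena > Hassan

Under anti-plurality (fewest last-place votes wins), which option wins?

Elena

Last-place votes: Amara 256, Elena 0, Hassan 378, Omar 104.
Elena is ranked last by the fewest voters, so Elena wins.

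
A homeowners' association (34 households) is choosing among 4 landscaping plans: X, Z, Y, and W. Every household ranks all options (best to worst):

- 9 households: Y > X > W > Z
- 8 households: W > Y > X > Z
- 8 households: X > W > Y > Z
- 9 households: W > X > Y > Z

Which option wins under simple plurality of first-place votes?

W

First-place votes: X 8, Z 0, Y 9, W 17.
W has the most first-place votes.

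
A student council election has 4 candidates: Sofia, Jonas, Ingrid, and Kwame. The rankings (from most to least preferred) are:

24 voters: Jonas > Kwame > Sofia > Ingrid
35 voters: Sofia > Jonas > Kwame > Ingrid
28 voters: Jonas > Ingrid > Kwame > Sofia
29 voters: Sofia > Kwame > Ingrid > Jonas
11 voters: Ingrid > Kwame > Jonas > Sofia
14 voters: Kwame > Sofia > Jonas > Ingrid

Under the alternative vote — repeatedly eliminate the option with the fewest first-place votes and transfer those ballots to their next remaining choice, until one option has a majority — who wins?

Round 1: Sofia 64, Jonas 52, Ingrid 11, Kwame 14. Eliminate Ingrid.
Round 2: Sofia 64, Jonas 52, Kwame 25. Eliminate Kwame.
Round 3: Sofia 78, Jonas 63. Sofia has a majority.

Sofia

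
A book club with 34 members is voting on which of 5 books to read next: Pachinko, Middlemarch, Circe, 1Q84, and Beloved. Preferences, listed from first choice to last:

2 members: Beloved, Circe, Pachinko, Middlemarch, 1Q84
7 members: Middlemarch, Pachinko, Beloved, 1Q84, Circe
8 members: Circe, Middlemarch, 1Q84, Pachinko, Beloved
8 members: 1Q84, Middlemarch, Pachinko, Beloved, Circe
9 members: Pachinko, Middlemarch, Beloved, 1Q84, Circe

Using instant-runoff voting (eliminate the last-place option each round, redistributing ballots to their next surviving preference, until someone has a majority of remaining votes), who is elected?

Round 1: Pachinko 9, Middlemarch 7, Circe 8, 1Q84 8, Beloved 2. Eliminate Beloved.
Round 2: Pachinko 9, Middlemarch 7, Circe 10, 1Q84 8. Eliminate Middlemarch.
Round 3: Pachinko 16, Circe 10, 1Q84 8. Eliminate 1Q84.
Round 4: Pachinko 24, Circe 10. Pachinko has a majority.

Pachinko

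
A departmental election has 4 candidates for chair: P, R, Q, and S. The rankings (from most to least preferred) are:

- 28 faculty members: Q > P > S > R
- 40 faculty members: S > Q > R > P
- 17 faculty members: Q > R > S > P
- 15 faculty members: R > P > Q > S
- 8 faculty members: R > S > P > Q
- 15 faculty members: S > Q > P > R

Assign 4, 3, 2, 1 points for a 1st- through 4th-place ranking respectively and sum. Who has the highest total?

Q

P: 28·3 + 40·1 + 17·1 + 15·3 + 8·2 + 15·2 = 232
R: 28·1 + 40·2 + 17·3 + 15·4 + 8·4 + 15·1 = 266
Q: 28·4 + 40·3 + 17·4 + 15·2 + 8·1 + 15·3 = 383
S: 28·2 + 40·4 + 17·2 + 15·1 + 8·3 + 15·4 = 349
Q has the highest Borda score (383).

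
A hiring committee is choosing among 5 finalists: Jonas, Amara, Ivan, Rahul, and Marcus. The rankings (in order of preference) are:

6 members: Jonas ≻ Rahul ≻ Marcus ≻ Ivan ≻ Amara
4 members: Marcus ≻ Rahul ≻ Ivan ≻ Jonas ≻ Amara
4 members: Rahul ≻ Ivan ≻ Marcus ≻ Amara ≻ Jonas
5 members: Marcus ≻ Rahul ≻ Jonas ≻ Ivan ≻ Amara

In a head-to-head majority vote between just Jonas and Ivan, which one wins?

Voters preferring Jonas to Ivan: 11; preferring Ivan to Jonas: 8.
Jonas wins the head-to-head.

Jonas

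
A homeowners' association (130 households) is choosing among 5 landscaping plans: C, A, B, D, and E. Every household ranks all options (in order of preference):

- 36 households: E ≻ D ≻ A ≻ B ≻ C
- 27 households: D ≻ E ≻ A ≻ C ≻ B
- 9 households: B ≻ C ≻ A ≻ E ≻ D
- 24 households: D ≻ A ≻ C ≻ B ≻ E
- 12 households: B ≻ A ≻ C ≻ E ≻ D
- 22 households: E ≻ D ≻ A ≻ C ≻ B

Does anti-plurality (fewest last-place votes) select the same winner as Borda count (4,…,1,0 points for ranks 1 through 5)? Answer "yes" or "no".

no

Anti-plurality — last-place votes: C 36, A 0, B 49, D 21, E 24. Winner: A.
Borda — scores: C 148, A 296, B 144, D 378, E 334. Winner: D.
The two methods disagree.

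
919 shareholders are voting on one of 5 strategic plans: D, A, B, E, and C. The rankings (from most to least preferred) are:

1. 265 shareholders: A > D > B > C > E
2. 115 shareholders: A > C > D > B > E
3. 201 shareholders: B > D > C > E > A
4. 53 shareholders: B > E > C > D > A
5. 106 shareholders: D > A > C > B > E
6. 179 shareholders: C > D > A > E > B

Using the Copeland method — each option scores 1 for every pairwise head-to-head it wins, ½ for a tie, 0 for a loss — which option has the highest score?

D: beats A, B, E, and C → score 4.
A: beats B, E, and C; loses to D → score 3.
B: beats E and C; loses to D and A → score 2.
E: loses to D, A, B, and C → score 0.
C: beats E; loses to D, A, and B → score 1.
D has the best pairwise record.

D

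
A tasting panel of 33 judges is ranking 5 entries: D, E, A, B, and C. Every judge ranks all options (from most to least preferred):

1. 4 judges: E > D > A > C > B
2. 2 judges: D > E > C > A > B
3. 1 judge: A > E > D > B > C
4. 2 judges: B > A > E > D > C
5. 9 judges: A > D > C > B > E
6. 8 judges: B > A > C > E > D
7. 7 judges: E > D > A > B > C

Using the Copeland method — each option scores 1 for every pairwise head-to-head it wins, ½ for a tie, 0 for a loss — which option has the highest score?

A

D: beats B and C; loses to E and A → score 2.
E: beats D; loses to A, B, and C → score 1.
A: beats D, E, B, and C → score 4.
B: beats E and C; loses to D and A → score 2.
C: beats E; loses to D, A, and B → score 1.
A has the best pairwise record.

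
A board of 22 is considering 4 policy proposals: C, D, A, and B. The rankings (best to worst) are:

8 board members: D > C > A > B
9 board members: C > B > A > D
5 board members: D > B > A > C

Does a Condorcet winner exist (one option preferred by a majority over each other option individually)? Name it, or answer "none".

D

D vs C: 13–9 for D.
D vs A: 13–9 for D.
D vs B: 13–9 for D.
D beats every other option head-to-head.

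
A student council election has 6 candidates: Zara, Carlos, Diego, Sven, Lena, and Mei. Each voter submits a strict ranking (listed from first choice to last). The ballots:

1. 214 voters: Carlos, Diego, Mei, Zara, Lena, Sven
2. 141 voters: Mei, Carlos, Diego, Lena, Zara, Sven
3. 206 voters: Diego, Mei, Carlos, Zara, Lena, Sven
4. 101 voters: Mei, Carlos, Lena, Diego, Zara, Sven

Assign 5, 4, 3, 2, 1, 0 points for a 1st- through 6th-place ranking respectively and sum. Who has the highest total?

Mei

Zara: 214·2 + 141·1 + 206·2 + 101·1 = 1082
Carlos: 214·5 + 141·4 + 206·3 + 101·4 = 2656
Diego: 214·4 + 141·3 + 206·5 + 101·2 = 2511
Sven: 214·0 + 141·0 + 206·0 + 101·0 = 0
Lena: 214·1 + 141·2 + 206·1 + 101·3 = 1005
Mei: 214·3 + 141·5 + 206·4 + 101·5 = 2676
Mei has the highest Borda score (2676).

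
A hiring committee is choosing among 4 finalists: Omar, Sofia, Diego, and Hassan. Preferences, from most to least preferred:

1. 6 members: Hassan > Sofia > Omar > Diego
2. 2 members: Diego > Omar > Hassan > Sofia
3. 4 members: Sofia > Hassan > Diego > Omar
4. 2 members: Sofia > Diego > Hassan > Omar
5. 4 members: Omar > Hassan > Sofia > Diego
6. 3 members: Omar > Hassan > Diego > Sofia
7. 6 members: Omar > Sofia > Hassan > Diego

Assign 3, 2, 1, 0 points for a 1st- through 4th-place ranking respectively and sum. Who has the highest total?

Hassan

Omar: 6·1 + 2·2 + 4·0 + 2·0 + 4·3 + 3·3 + 6·3 = 49
Sofia: 6·2 + 2·0 + 4·3 + 2·3 + 4·1 + 3·0 + 6·2 = 46
Diego: 6·0 + 2·3 + 4·1 + 2·2 + 4·0 + 3·1 + 6·0 = 17
Hassan: 6·3 + 2·1 + 4·2 + 2·1 + 4·2 + 3·2 + 6·1 = 50
Hassan has the highest Borda score (50).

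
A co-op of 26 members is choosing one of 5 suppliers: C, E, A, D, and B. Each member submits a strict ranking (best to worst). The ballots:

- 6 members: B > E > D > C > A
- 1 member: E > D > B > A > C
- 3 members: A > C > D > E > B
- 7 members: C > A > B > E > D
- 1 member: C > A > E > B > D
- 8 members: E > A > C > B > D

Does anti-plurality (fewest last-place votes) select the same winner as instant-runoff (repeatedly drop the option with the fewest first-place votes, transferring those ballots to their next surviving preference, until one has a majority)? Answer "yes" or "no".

Anti-plurality — last-place votes: C 1, E 0, A 6, D 16, B 3. Winner: E.
Instant-runoff — R1 C 8, E 9, A 3, D 0, B 6 (D out); R2 C 8, E 9, A 3, B 6 (A out); R3 C 11, E 9, B 6 (B out); R4 C 11, E 15 (E winner). Winner: E.
The two methods agree.

yes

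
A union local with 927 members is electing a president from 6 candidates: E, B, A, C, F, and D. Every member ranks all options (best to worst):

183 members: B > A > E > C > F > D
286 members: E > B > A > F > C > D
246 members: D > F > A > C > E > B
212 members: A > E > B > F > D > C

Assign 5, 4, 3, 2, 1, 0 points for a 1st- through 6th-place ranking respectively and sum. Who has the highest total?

E: 183·3 + 286·5 + 246·1 + 212·4 = 3073
B: 183·5 + 286·4 + 246·0 + 212·3 = 2695
A: 183·4 + 286·3 + 246·3 + 212·5 = 3388
C: 183·2 + 286·1 + 246·2 + 212·0 = 1144
F: 183·1 + 286·2 + 246·4 + 212·2 = 2163
D: 183·0 + 286·0 + 246·5 + 212·1 = 1442
A has the highest Borda score (3388).

A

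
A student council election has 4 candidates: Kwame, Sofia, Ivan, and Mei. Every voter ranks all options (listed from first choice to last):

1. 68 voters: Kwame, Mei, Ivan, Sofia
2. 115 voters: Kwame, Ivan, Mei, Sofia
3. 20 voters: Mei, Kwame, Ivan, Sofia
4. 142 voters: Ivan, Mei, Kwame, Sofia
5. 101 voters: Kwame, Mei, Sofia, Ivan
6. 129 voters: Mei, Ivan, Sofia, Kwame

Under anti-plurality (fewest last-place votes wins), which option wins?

Last-place votes: Kwame 129, Sofia 345, Ivan 101, Mei 0.
Mei is ranked last by the fewest voters, so Mei wins.

Mei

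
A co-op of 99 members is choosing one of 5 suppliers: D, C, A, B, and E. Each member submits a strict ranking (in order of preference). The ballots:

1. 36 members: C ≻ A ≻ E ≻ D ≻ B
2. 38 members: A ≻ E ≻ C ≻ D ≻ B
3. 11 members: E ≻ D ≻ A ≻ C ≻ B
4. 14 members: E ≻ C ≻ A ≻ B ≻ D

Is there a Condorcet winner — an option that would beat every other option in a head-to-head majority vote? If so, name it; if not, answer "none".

Checking pairwise contests:
C beats D 88–11.
E beats C 63–36.
C beats A 50–49.
D beats B 85–14.
A beats E 74–25.
Every option loses at least one head-to-head, so there is no Condorcet winner.

none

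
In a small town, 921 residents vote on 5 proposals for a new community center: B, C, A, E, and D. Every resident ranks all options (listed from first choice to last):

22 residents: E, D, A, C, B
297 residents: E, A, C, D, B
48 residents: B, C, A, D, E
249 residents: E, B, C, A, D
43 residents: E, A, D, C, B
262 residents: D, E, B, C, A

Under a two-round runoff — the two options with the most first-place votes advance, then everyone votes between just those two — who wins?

E

Round 1 first-place votes: B 48, C 0, A 0, E 611, D 262.
E and D advance.
Runoff: E is preferred to D by 611 voters; D by 310.
E wins the runoff.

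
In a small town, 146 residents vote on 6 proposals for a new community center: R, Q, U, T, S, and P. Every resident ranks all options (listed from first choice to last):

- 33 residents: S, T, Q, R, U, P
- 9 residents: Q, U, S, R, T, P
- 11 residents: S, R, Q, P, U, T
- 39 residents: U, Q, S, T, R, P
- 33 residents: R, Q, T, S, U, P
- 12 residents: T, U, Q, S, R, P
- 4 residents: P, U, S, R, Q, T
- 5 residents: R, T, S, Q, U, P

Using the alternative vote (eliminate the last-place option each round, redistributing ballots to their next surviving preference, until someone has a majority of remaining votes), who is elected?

S

Round 1: R 38, Q 9, U 39, T 12, S 44, P 4. Eliminate P.
Round 2: R 38, Q 9, U 43, T 12, S 44. Eliminate Q.
Round 3: R 38, U 52, T 12, S 44. Eliminate T.
Round 4: R 38, U 64, S 44. Eliminate R.
Round 5: U 64, S 82. S has a majority.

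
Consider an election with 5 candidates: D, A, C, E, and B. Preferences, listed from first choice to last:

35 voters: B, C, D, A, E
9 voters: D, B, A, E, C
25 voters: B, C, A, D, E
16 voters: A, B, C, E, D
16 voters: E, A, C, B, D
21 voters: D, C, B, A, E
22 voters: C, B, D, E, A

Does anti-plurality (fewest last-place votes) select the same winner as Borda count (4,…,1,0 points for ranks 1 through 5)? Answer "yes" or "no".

yes

Anti-plurality — last-place votes: D 32, A 22, C 9, E 81, B 0. Winner: B.
Borda — scores: D 259, A 236, C 395, E 111, B 439. Winner: B.
The two methods agree.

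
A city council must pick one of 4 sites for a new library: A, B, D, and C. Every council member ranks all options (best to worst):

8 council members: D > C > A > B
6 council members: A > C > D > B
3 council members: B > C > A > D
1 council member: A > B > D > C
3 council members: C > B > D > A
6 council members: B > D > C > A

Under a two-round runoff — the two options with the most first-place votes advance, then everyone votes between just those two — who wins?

D

Round 1 first-place votes: A 7, B 9, D 8, C 3.
B and D advance.
Runoff: B is preferred to D by 13 voters; D by 14.
D wins the runoff.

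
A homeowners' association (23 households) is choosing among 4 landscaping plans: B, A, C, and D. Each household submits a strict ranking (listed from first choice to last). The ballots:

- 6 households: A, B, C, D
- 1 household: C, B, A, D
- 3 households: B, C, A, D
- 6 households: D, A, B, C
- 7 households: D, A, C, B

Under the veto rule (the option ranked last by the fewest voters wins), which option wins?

A

Last-place votes: B 7, A 0, C 6, D 10.
A is ranked last by the fewest voters, so A wins.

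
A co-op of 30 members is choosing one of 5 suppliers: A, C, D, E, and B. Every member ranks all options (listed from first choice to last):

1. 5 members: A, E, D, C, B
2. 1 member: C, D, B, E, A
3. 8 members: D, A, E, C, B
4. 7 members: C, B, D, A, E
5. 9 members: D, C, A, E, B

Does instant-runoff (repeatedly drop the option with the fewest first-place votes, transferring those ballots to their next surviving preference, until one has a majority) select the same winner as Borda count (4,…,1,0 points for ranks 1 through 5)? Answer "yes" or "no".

Instant-runoff — R1 A 5, C 8, D 17, E 0, B 0 (D winner). Winner: D.
Borda — scores: A 69, C 72, D 95, E 41, B 23. Winner: D.
The two methods agree.

yes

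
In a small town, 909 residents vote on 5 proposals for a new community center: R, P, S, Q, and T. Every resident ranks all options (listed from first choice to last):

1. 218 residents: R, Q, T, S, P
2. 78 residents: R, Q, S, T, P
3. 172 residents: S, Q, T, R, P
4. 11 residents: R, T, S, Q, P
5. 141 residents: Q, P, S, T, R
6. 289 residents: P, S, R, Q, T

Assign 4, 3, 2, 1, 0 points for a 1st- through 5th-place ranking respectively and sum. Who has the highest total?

R: 218·4 + 78·4 + 172·1 + 11·4 + 141·0 + 289·2 = 1978
P: 218·0 + 78·0 + 172·0 + 11·0 + 141·3 + 289·4 = 1579
S: 218·1 + 78·2 + 172·4 + 11·2 + 141·2 + 289·3 = 2233
Q: 218·3 + 78·3 + 172·3 + 11·1 + 141·4 + 289·1 = 2268
T: 218·2 + 78·1 + 172·2 + 11·3 + 141·1 + 289·0 = 1032
Q has the highest Borda score (2268).

Q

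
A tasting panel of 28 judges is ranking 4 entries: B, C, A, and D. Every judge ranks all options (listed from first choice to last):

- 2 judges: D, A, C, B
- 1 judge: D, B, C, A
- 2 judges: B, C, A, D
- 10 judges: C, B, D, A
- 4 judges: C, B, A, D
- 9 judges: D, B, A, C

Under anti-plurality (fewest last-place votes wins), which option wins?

B

Last-place votes: B 2, C 9, A 11, D 6.
B is ranked last by the fewest voters, so B wins.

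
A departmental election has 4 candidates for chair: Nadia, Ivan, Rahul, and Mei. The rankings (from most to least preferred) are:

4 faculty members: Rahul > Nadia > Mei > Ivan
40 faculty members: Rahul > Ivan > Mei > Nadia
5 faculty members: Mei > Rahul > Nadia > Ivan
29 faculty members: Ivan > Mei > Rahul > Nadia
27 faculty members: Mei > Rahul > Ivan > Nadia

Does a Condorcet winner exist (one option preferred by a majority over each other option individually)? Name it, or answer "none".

none

Checking pairwise contests:
Ivan beats Nadia 96–9.
Rahul beats Ivan 76–29.
Mei beats Rahul 61–44.
Ivan beats Mei 69–36.
Every option loses at least one head-to-head, so there is no Condorcet winner.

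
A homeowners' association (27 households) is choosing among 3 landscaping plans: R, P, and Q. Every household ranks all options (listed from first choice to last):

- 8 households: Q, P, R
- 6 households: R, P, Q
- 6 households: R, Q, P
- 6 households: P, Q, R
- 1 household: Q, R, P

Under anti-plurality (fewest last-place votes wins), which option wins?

Q

Last-place votes: R 14, P 7, Q 6.
Q is ranked last by the fewest voters, so Q wins.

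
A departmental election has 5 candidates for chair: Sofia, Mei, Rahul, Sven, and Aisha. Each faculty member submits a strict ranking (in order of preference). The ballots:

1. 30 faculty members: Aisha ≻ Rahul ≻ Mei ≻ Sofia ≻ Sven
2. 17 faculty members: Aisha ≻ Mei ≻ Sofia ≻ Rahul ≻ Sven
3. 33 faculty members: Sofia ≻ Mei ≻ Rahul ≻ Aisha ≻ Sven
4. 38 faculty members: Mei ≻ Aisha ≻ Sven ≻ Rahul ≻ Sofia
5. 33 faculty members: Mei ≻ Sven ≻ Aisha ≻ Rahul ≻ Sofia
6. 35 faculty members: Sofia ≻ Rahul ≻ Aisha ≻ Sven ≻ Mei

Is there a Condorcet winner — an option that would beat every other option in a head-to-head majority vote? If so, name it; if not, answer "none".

Mei

Mei vs Sofia: 118–68 for Mei.
Mei vs Rahul: 121–65 for Mei.
Mei vs Sven: 151–35 for Mei.
Mei vs Aisha: 104–82 for Mei.
Mei beats every other option head-to-head.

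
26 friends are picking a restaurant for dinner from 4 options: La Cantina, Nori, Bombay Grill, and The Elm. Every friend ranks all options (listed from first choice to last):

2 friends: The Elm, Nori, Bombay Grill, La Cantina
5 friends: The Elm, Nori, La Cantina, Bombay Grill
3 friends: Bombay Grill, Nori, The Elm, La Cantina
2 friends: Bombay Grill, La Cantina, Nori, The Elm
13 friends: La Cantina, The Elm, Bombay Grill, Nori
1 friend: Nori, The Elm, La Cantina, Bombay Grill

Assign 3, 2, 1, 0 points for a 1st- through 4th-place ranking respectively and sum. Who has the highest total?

The Elm

La Cantina: 2·0 + 5·1 + 3·0 + 2·2 + 13·3 + 1·1 = 49
Nori: 2·2 + 5·2 + 3·2 + 2·1 + 13·0 + 1·3 = 25
Bombay Grill: 2·1 + 5·0 + 3·3 + 2·3 + 13·1 + 1·0 = 30
The Elm: 2·3 + 5·3 + 3·1 + 2·0 + 13·2 + 1·2 = 52
The Elm has the highest Borda score (52).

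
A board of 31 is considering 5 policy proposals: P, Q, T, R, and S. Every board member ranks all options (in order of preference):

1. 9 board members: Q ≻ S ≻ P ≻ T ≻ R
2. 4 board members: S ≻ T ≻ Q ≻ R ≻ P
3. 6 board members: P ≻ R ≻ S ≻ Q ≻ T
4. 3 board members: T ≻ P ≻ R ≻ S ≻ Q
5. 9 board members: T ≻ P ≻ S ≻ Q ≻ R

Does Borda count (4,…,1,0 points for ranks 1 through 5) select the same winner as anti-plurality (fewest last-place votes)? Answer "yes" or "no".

no

Borda — scores: P 78, Q 59, T 69, R 28, S 76. Winner: P.
Anti-plurality — last-place votes: P 4, Q 3, T 6, R 18, S 0. Winner: S.
The two methods disagree.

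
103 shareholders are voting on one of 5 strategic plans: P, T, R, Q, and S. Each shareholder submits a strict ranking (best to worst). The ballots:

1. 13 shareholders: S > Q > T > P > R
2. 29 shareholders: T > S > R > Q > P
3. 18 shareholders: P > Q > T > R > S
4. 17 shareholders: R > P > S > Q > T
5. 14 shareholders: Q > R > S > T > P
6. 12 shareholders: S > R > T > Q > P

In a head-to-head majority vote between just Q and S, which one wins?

S

Voters preferring Q to S: 32; preferring S to Q: 71.
S wins the head-to-head.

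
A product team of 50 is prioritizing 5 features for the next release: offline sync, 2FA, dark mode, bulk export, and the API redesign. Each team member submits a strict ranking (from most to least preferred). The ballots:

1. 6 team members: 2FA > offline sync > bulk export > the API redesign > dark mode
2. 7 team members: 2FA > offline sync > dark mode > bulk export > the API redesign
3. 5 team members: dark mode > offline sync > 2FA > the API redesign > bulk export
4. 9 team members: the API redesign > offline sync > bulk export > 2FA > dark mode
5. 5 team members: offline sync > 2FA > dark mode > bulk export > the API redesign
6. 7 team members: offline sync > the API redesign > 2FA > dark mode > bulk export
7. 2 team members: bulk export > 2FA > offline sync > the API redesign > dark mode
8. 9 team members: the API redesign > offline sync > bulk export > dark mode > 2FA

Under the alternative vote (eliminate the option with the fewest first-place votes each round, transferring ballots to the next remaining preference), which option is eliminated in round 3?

Round 1: offline sync 12, 2FA 13, dark mode 5, bulk export 2, the API redesign 18. Eliminate bulk export.
Round 2: offline sync 12, 2FA 15, dark mode 5, the API redesign 18. Eliminate dark mode.
Round 3: offline sync 17, 2FA 15, the API redesign 18. Eliminate 2FA.

2FA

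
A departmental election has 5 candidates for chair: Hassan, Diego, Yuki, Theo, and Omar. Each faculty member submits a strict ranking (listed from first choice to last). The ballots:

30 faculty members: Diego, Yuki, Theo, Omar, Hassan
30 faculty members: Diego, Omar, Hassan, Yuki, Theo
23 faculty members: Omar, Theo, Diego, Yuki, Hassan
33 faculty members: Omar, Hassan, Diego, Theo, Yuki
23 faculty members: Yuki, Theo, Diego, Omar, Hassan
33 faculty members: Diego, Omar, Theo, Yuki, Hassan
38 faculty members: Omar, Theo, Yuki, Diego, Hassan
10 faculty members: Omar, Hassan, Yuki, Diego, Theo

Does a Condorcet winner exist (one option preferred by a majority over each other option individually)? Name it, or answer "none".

Diego

Diego vs Hassan: 177–43 for Diego.
Diego vs Yuki: 149–71 for Diego.
Diego vs Theo: 136–84 for Diego.
Diego vs Omar: 116–104 for Diego.
Diego beats every other option head-to-head.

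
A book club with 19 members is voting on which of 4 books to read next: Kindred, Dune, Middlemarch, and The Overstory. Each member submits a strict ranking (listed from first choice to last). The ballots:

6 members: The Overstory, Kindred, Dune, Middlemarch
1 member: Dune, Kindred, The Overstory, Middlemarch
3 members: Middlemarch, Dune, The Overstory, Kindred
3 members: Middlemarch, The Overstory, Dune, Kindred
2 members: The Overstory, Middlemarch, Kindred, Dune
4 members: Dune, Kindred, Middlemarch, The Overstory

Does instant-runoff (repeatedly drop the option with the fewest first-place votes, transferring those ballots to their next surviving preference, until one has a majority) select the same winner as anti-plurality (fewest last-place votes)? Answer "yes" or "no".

no

Instant-runoff — R1 Kindred 0, Dune 5, Middlemarch 6, The Overstory 8 (Kindred out); R2 Dune 5, Middlemarch 6, The Overstory 8 (Dune out); R3 Middlemarch 10, The Overstory 9 (Middlemarch winner). Winner: Middlemarch.
Anti-plurality — last-place votes: Kindred 6, Dune 2, Middlemarch 7, The Overstory 4. Winner: Dune.
The two methods disagree.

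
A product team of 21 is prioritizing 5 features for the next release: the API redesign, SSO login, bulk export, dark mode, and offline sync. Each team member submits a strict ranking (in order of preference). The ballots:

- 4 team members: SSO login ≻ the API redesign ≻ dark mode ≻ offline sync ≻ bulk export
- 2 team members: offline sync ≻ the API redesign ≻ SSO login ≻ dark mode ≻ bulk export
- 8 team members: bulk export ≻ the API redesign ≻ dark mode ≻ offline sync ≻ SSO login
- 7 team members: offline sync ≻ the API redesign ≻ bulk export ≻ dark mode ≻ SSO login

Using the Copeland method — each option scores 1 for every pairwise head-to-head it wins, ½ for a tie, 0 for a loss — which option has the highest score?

the API redesign

the API redesign: beats SSO login, bulk export, dark mode, and offline sync → score 4.
SSO login: loses to the API redesign, bulk export, dark mode, and offline sync → score 0.
bulk export: beats SSO login and dark mode; loses to the API redesign and offline sync → score 2.
dark mode: beats SSO login and offline sync; loses to the API redesign and bulk export → score 2.
offline sync: beats SSO login and bulk export; loses to the API redesign and dark mode → score 2.
the API redesign has the best pairwise record.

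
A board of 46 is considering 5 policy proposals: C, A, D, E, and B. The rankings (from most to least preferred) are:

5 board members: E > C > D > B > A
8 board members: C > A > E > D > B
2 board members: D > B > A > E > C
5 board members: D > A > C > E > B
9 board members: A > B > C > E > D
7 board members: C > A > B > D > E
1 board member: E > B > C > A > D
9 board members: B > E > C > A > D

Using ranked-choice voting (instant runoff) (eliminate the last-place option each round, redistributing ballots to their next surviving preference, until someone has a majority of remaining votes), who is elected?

C

Round 1: C 15, A 9, D 7, E 6, B 9. Eliminate E.
Round 2: C 20, A 9, D 7, B 10. Eliminate D.
Round 3: C 20, A 14, B 12. Eliminate B.
Round 4: C 30, A 16. C has a majority.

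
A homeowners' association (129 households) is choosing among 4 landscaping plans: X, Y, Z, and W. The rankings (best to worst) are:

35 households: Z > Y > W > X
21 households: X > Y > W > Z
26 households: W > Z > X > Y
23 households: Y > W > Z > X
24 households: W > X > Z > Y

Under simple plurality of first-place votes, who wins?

First-place votes: X 21, Y 23, Z 35, W 50.
W has the most first-place votes.

W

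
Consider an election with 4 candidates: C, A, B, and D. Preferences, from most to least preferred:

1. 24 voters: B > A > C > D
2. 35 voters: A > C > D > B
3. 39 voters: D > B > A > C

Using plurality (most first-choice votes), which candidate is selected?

First-place votes: C 0, A 35, B 24, D 39.
D has the most first-place votes.

D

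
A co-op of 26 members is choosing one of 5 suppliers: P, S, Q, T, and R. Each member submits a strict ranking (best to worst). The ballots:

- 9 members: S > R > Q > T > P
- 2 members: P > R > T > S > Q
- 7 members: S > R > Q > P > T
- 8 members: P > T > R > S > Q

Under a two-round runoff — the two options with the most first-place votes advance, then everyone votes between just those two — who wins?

S

Round 1 first-place votes: P 10, S 16, Q 0, T 0, R 0.
S and P advance.
Runoff: S is preferred to P by 16 voters; P by 10.
S wins the runoff.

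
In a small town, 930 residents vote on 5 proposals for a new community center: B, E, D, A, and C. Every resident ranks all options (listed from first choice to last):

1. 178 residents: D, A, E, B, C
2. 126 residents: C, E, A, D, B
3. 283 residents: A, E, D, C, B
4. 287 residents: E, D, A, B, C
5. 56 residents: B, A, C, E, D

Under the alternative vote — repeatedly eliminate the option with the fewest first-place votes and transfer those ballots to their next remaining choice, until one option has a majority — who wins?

A

Round 1: B 56, E 287, D 178, A 283, C 126. Eliminate B.
Round 2: E 287, D 178, A 339, C 126. Eliminate C.
Round 3: E 413, D 178, A 339. Eliminate D.
Round 4: E 413, A 517. A has a majority.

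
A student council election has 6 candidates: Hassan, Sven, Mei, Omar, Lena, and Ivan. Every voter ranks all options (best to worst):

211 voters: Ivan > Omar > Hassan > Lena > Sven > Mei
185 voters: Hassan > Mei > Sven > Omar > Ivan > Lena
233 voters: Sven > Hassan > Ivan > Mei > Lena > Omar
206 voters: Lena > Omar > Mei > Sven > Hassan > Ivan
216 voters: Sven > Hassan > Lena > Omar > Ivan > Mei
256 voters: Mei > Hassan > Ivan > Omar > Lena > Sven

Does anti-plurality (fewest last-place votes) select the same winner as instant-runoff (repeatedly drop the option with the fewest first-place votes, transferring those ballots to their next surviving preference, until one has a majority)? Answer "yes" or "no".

Anti-plurality — last-place votes: Hassan 0, Sven 256, Mei 427, Omar 233, Lena 185, Ivan 206. Winner: Hassan.
Instant-runoff — R1 Hassan 185, Sven 449, Mei 256, Omar 0, Lena 206, Ivan 211 (Omar out); R2 Hassan 185, Sven 449, Mei 256, Lena 206, Ivan 211 (Hassan out); R3 Sven 449, Mei 441, Lena 206, Ivan 211 (Lena out); R4 Sven 449, Mei 647, Ivan 211 (Ivan out); R5 Sven 660, Mei 647 (Sven winner). Winner: Sven.
The two methods disagree.

no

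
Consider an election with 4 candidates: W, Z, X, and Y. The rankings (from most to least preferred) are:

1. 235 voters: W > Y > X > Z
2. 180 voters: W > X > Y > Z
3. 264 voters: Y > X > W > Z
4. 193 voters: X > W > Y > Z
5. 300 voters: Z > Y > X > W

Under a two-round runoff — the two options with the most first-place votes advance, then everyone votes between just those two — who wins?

Round 1 first-place votes: W 415, Z 300, X 193, Y 264.
W and Z advance.
Runoff: W is preferred to Z by 872 voters; Z by 300.
W wins the runoff.

W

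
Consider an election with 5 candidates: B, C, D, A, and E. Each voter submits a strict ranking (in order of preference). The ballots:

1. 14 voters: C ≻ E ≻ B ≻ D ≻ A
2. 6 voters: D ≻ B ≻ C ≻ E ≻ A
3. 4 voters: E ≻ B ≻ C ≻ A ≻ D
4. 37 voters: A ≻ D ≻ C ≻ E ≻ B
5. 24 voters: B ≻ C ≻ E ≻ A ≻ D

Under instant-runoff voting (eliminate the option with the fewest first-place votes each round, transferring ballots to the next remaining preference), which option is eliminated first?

E

Round 1: B 24, C 14, D 6, A 37, E 4. Eliminate E.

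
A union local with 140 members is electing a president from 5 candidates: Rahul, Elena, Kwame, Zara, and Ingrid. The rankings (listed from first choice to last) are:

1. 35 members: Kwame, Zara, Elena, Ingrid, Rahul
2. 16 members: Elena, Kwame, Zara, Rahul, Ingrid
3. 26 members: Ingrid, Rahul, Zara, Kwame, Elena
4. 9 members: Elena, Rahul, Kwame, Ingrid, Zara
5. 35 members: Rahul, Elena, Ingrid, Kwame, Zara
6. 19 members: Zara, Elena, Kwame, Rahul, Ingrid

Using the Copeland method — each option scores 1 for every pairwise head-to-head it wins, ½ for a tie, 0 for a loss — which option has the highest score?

Rahul: beats Ingrid; ties Kwame and Zara; loses to Elena → score 2.
Elena: beats Rahul, Kwame, and Ingrid; loses to Zara → score 3.
Kwame: beats Zara and Ingrid; ties Rahul; loses to Elena → score 2.5.
Zara: beats Elena; ties Rahul and Ingrid; loses to Kwame → score 2.
Ingrid: ties Zara; loses to Rahul, Elena, and Kwame → score 0.5.
Elena has the best pairwise record.

Elena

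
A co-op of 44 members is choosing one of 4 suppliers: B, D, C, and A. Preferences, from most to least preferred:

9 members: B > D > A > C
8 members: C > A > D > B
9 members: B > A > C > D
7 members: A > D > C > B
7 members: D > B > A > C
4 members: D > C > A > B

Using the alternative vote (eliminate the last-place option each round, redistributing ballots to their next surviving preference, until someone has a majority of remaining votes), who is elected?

Round 1: B 18, D 11, C 8, A 7. Eliminate A.
Round 2: B 18, D 18, C 8. Eliminate C.
Round 3: B 18, D 26. D has a majority.

D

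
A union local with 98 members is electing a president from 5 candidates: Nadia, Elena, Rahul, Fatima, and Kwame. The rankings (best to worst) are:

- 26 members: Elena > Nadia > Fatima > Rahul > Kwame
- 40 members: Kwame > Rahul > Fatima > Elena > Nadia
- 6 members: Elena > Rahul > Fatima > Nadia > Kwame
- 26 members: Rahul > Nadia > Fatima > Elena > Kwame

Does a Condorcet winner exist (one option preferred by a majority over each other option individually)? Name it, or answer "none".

Rahul vs Nadia: 72–26 for Rahul.
Rahul vs Elena: 66–32 for Rahul.
Rahul vs Fatima: 72–26 for Rahul.
Rahul vs Kwame: 58–40 for Rahul.
Rahul beats every other option head-to-head.

Rahul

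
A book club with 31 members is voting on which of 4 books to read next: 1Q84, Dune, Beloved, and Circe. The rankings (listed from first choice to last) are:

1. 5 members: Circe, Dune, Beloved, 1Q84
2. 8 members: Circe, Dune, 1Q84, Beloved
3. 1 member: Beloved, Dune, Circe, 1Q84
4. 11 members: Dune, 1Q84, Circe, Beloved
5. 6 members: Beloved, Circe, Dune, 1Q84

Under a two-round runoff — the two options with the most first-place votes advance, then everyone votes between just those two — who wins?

Round 1 first-place votes: 1Q84 0, Dune 11, Beloved 7, Circe 13.
Circe and Dune advance.
Runoff: Circe is preferred to Dune by 19 voters; Dune by 12.
Circe wins the runoff.

Circe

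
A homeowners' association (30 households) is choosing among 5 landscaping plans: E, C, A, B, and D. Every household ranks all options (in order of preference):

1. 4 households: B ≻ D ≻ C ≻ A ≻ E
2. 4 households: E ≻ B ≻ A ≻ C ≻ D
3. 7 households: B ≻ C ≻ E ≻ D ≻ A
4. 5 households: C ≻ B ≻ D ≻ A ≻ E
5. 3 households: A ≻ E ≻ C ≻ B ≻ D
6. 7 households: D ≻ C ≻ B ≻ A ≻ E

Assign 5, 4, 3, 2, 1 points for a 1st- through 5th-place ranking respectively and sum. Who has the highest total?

B

E: 4·1 + 4·5 + 7·3 + 5·1 + 3·4 + 7·1 = 69
C: 4·3 + 4·2 + 7·4 + 5·5 + 3·3 + 7·4 = 110
A: 4·2 + 4·3 + 7·1 + 5·2 + 3·5 + 7·2 = 66
B: 4·5 + 4·4 + 7·5 + 5·4 + 3·2 + 7·3 = 118
D: 4·4 + 4·1 + 7·2 + 5·3 + 3·1 + 7·5 = 87
B has the highest Borda score (118).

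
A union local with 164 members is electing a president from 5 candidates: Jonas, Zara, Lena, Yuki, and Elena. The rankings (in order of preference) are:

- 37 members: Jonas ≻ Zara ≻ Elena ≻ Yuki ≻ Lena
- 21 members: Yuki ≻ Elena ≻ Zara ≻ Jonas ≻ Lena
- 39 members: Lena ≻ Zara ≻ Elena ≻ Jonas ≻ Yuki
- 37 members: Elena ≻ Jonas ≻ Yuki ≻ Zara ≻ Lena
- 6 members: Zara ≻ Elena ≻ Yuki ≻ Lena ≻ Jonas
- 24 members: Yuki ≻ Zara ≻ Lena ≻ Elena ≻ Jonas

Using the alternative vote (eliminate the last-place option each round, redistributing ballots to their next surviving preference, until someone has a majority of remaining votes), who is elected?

Elena

Round 1: Jonas 37, Zara 6, Lena 39, Yuki 45, Elena 37. Eliminate Zara.
Round 2: Jonas 37, Lena 39, Yuki 45, Elena 43. Eliminate Jonas.
Round 3: Lena 39, Yuki 45, Elena 80. Eliminate Lena.
Round 4: Yuki 45, Elena 119. Elena has a majority.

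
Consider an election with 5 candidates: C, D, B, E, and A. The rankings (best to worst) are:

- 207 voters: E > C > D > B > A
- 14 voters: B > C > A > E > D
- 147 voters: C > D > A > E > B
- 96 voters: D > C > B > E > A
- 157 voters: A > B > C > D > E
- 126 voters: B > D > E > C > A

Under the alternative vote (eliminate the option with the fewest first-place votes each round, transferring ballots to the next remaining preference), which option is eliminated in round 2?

B

Round 1: C 147, D 96, B 140, E 207, A 157. Eliminate D.
Round 2: C 243, B 140, E 207, A 157. Eliminate B.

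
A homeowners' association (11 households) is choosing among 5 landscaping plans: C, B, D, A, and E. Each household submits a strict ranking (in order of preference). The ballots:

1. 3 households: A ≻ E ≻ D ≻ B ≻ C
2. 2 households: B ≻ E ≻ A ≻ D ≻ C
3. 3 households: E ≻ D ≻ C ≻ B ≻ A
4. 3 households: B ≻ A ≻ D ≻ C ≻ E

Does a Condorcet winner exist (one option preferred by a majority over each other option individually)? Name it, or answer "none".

Checking pairwise contests:
B beats C 8–3.
D beats B 6–5.
A beats D 8–3.
B beats A 8–3.
A beats E 6–5.
Every option loses at least one head-to-head, so there is no Condorcet winner.

none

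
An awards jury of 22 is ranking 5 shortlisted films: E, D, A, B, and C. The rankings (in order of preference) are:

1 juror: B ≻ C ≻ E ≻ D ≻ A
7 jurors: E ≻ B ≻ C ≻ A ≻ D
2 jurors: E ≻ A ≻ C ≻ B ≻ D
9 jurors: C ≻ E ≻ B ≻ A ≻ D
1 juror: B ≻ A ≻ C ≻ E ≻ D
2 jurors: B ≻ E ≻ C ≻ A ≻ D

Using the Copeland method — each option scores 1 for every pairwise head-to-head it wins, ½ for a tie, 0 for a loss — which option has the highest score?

E

E: beats D, A, and B; ties C → score 3.5.
D: loses to E, A, B, and C → score 0.
A: beats D; loses to E, B, and C → score 1.
B: beats D and A; ties C; loses to E → score 2.5.
C: beats D and A; ties E and B → score 3.
E has the best pairwise record.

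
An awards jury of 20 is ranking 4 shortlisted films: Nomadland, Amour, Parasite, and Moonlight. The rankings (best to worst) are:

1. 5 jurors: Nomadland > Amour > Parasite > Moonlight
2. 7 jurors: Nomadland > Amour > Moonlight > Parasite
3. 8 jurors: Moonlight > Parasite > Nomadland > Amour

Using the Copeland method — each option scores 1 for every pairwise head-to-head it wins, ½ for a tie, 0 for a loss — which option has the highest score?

Nomadland

Nomadland: beats Amour, Parasite, and Moonlight → score 3.
Amour: beats Parasite and Moonlight; loses to Nomadland → score 2.
Parasite: loses to Nomadland, Amour, and Moonlight → score 0.
Moonlight: beats Parasite; loses to Nomadland and Amour → score 1.
Nomadland has the best pairwise record.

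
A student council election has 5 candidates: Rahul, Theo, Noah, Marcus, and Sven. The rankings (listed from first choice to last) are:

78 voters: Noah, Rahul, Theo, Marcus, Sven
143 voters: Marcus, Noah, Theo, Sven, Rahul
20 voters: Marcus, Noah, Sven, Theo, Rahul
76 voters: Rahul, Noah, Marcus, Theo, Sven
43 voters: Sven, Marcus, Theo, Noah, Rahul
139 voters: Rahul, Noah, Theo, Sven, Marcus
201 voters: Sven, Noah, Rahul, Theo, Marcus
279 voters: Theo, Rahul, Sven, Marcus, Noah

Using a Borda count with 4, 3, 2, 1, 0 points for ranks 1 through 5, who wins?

Rahul

Rahul: 78·3 + 143·0 + 20·0 + 76·4 + 43·0 + 139·4 + 201·2 + 279·3 = 2333
Theo: 78·2 + 143·2 + 20·1 + 76·1 + 43·2 + 139·2 + 201·1 + 279·4 = 2219
Noah: 78·4 + 143·3 + 20·3 + 76·3 + 43·1 + 139·3 + 201·3 + 279·0 = 2092
Marcus: 78·1 + 143·4 + 20·4 + 76·2 + 43·3 + 139·0 + 201·0 + 279·1 = 1290
Sven: 78·0 + 143·1 + 20·2 + 76·0 + 43·4 + 139·1 + 201·4 + 279·2 = 1856
Rahul has the highest Borda score (2333).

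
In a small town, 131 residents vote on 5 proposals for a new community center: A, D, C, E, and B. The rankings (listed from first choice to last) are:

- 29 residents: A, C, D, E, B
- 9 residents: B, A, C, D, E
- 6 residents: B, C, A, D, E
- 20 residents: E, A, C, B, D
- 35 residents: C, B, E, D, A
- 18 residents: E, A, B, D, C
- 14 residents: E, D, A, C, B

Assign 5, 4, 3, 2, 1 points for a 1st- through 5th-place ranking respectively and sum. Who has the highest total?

C

A: 29·5 + 9·4 + 6·3 + 20·4 + 35·1 + 18·4 + 14·3 = 428
D: 29·3 + 9·2 + 6·2 + 20·1 + 35·2 + 18·2 + 14·4 = 299
C: 29·4 + 9·3 + 6·4 + 20·3 + 35·5 + 18·1 + 14·2 = 448
E: 29·2 + 9·1 + 6·1 + 20·5 + 35·3 + 18·5 + 14·5 = 438
B: 29·1 + 9·5 + 6·5 + 20·2 + 35·4 + 18·3 + 14·1 = 352
C has the highest Borda score (448).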